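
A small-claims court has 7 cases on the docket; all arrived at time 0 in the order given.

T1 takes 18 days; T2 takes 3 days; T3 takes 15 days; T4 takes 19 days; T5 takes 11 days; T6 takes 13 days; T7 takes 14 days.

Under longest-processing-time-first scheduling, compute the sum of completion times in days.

436

LPT (decreasing processing time): T4 T1 T3 T7 T6 T5 T2.
T4: 0→19
T1: 19→37
T3: 37→52
T7: 52→66
T6: 66→79
T5: 79→90
T2: 90→93
Sum = 19+37+52+66+79+90+93 = 436.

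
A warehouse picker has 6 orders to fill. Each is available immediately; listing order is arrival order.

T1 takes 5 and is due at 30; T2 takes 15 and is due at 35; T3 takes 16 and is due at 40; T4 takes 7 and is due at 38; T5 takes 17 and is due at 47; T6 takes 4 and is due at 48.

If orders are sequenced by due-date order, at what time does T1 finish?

5

EDD (increasing due date): T1 T2 T4 T3 T5 T6.
T1: 0→5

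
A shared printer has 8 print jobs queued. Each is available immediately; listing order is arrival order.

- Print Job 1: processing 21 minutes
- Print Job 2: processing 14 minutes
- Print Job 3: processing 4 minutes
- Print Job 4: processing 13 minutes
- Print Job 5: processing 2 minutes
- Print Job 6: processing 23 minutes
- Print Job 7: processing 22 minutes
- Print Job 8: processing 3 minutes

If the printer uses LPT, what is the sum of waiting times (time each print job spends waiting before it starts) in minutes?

LPT (decreasing processing time): Print Job 6 Print Job 7 Print Job 1 Print Job 2 Print Job 4 Print Job 3 Print Job 8 Print Job 5.
Print Job 6: waits 0, runs 0→23
Print Job 7: waits 23, runs 23→45
Print Job 1: waits 45, runs 45→66
Print Job 2: waits 66, runs 66→80
Print Job 4: waits 80, runs 80→93
Print Job 3: waits 93, runs 93→97
Print Job 8: waits 97, runs 97→100
Print Job 5: waits 100, runs 100→102
Sum = 0+23+45+66+80+93+97+100 = 504.

504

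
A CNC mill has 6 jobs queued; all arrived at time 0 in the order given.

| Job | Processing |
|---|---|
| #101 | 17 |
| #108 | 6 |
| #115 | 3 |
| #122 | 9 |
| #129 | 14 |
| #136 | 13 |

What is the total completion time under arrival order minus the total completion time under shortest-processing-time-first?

44

FIFO (arrival order): #101 #108 #115 #122 #129 #136.
#101: 0→17
#108: 17→23
#115: 23→26
#122: 26→35
#129: 35→49
#136: 49→62
Sum = 17+23+26+35+49+62 = 212.
SPT (increasing processing time): #115 #108 #122 #136 #129 #101.
#115: 0→3
#108: 3→9
#122: 9→18
#136: 18→31
#129: 31→45
#101: 45→62
Sum = 3+9+18+31+45+62 = 168.
Difference = 212 − 168 = 44.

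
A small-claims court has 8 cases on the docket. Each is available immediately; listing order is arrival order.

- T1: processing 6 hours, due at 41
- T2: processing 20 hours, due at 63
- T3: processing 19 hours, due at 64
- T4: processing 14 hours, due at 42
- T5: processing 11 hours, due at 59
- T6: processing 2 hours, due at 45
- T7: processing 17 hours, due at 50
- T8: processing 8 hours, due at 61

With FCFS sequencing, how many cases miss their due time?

FIFO (arrival order): T1 T2 T3 T4 T5 T6 T7 T8.
T1: 0→6, due 41, tardiness 0
T2: 6→26, due 63, tardiness 0
T3: 26→45, due 64, tardiness 0
T4: 45→59, due 42, tardiness 17
T5: 59→70, due 59, tardiness 11
T6: 70→72, due 45, tardiness 27
T7: 72→89, due 50, tardiness 39
T8: 89→97, due 61, tardiness 36
Late cases: 5.

5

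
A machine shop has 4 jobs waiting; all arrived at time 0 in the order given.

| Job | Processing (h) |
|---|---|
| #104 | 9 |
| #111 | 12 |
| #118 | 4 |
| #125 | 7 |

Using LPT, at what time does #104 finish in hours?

LPT (decreasing processing time): #111 #104 #125 #118.
#111: 0→12
#104: 12→21

21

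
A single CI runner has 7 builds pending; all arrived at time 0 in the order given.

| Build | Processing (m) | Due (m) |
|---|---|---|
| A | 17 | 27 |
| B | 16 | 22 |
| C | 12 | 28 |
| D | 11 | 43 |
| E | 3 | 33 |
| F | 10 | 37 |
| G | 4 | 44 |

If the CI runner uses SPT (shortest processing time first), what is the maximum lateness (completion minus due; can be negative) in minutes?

46

SPT (increasing processing time): E G F D C B A.
E: 0→3, due 33, lateness -30
G: 3→7, due 44, lateness -37
F: 7→17, due 37, lateness -20
D: 17→28, due 43, lateness -15
C: 28→40, due 28, lateness 12
B: 40→56, due 22, lateness 34
A: 56→73, due 27, lateness 46
Maximum = 46.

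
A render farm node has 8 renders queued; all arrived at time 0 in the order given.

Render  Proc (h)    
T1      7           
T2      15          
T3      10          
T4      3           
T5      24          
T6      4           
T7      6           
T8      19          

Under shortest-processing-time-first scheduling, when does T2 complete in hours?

45

SPT (increasing processing time): T4 T6 T7 T1 T3 T2 T8 T5.
T4: 0→3
T6: 3→7
T7: 7→13
T1: 13→20
T3: 20→30
T2: 30→45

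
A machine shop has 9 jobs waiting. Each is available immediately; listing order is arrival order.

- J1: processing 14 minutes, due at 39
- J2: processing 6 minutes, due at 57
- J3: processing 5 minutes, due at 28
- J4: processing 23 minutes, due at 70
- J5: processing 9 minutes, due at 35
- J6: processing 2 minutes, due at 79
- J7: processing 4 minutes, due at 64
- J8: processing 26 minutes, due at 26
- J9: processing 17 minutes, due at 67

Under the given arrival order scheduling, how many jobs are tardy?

3

FIFO (arrival order): J1 J2 J3 J4 J5 J6 J7 J8 J9.
J1: 0→14, due 39, tardiness 0
J2: 14→20, due 57, tardiness 0
J3: 20→25, due 28, tardiness 0
J4: 25→48, due 70, tardiness 0
J5: 48→57, due 35, tardiness 22
J6: 57→59, due 79, tardiness 0
J7: 59→63, due 64, tardiness 0
J8: 63→89, due 26, tardiness 63
J9: 89→106, due 67, tardiness 39
Late jobs: 3.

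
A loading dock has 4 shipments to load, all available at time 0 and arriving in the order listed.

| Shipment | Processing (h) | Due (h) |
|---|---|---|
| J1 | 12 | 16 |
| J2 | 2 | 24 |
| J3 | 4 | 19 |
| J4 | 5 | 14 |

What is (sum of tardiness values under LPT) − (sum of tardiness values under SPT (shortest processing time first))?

-2

LPT (decreasing processing time): J1 J4 J3 J2.
J1: 0→12, due 16, tardiness 0
J4: 12→17, due 14, tardiness 3
J3: 17→21, due 19, tardiness 2
J2: 21→23, due 24, tardiness 0
Sum = 0+3+2+0 = 5.
SPT (increasing processing time): J2 J3 J4 J1.
J2: 0→2, due 24, tardiness 0
J3: 2→6, due 19, tardiness 0
J4: 6→11, due 14, tardiness 0
J1: 11→23, due 16, tardiness 7
Sum = 0+0+0+7 = 7.
Difference = 5 − 7 = -2.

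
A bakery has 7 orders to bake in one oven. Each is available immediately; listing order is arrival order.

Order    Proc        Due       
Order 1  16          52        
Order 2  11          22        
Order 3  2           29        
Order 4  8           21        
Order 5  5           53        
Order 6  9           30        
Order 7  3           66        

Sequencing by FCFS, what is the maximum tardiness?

21

FIFO (arrival order): Order 1 Order 2 Order 3 Order 4 Order 5 Order 6 Order 7.
Order 1: 0→16, due 52, tardiness 0
Order 2: 16→27, due 22, tardiness 5
Order 3: 27→29, due 29, tardiness 0
Order 4: 29→37, due 21, tardiness 16
Order 5: 37→42, due 53, tardiness 0
Order 6: 42→51, due 30, tardiness 21
Order 7: 51→54, due 66, tardiness 0
Maximum = 21.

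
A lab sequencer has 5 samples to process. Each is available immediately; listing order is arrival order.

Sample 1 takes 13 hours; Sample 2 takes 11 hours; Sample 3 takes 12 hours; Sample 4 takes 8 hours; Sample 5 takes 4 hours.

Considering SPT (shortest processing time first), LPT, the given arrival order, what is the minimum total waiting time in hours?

SPT (increasing processing time): Sample 5 Sample 4 Sample 2 Sample 3 Sample 1.
Sample 5: waits 0, runs 0→4
Sample 4: waits 4, runs 4→12
Sample 2: waits 12, runs 12→23
Sample 3: waits 23, runs 23→35
Sample 1: waits 35, runs 35→48
Sum = 0+4+12+23+35 = 74.
LPT (decreasing processing time): Sample 1 Sample 3 Sample 2 Sample 4 Sample 5.
Sample 1: waits 0, runs 0→13
Sample 3: waits 13, runs 13→25
Sample 2: waits 25, runs 25→36
Sample 4: waits 36, runs 36→44
Sample 5: waits 44, runs 44→48
Sum = 0+13+25+36+44 = 118.
FIFO (arrival order): Sample 1 Sample 2 Sample 3 Sample 4 Sample 5.
Sample 1: waits 0, runs 0→13
Sample 2: waits 13, runs 13→24
Sample 3: waits 24, runs 24→36
Sample 4: waits 36, runs 36→44
Sample 5: waits 44, runs 44→48
Sum = 0+13+24+36+44 = 117.
SPT 74, LPT 118, FIFO 117 → minimum 74.

74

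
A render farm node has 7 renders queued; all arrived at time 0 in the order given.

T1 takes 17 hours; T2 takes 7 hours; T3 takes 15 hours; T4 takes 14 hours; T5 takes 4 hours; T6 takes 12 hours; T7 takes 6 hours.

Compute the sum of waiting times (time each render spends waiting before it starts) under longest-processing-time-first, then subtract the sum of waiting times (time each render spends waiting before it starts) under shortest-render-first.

LPT (decreasing processing time): T1 T3 T4 T6 T2 T7 T5.
T1: waits 0, runs 0→17
T3: waits 17, runs 17→32
T4: waits 32, runs 32→46
T6: waits 46, runs 46→58
T2: waits 58, runs 58→65
T7: waits 65, runs 65→71
T5: waits 71, runs 71→75
Sum = 0+17+32+46+58+65+71 = 289.
SPT (increasing processing time): T5 T7 T2 T6 T4 T3 T1.
T5: waits 0, runs 0→4
T7: waits 4, runs 4→10
T2: waits 10, runs 10→17
T6: waits 17, runs 17→29
T4: waits 29, runs 29→43
T3: waits 43, runs 43→58
T1: waits 58, runs 58→75
Sum = 0+4+10+17+29+43+58 = 161.
Difference = 289 − 161 = 128.

128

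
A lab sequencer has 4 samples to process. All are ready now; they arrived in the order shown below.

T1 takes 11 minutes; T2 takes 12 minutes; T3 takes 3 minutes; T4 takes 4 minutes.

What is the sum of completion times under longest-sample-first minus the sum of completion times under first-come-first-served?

2

LPT (decreasing processing time): T2 T1 T4 T3.
T2: 0→12
T1: 12→23
T4: 23→27
T3: 27→30
Sum = 12+23+27+30 = 92.
FIFO (arrival order): T1 T2 T3 T4.
T1: 0→11
T2: 11→23
T3: 23→26
T4: 26→30
Sum = 11+23+26+30 = 90.
Difference = 92 − 90 = 2.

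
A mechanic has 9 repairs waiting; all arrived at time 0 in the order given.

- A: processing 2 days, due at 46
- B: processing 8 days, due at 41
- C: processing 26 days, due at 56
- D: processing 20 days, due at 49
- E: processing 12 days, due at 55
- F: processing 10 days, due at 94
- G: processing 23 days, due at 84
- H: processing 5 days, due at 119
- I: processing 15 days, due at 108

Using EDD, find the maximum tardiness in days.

12

EDD (increasing due date): B A D E C G F I H.
B: 0→8, due 41, tardiness 0
A: 8→10, due 46, tardiness 0
D: 10→30, due 49, tardiness 0
E: 30→42, due 55, tardiness 0
C: 42→68, due 56, tardiness 12
G: 68→91, due 84, tardiness 7
F: 91→101, due 94, tardiness 7
I: 101→116, due 108, tardiness 8
H: 116→121, due 119, tardiness 2
Maximum = 12.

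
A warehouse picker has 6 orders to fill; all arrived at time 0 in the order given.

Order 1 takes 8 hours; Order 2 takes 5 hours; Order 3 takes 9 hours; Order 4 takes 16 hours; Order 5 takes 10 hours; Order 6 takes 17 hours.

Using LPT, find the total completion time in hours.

LPT (decreasing processing time): Order 6 Order 4 Order 5 Order 3 Order 1 Order 2.
Order 6: 0→17
Order 4: 17→33
Order 5: 33→43
Order 3: 43→52
Order 1: 52→60
Order 2: 60→65
Sum = 17+33+43+52+60+65 = 270.

270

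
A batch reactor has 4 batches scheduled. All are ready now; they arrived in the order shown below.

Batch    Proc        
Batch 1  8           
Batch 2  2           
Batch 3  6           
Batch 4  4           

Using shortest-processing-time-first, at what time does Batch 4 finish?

6

SPT (increasing processing time): Batch 2 Batch 4 Batch 3 Batch 1.
Batch 2: 0→2
Batch 4: 2→6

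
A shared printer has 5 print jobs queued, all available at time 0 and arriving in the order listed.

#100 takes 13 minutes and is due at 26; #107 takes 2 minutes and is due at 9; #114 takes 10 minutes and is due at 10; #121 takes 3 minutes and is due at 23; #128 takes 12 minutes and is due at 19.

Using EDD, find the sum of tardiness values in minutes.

25

EDD (increasing due date): #107 #114 #128 #121 #100.
#107: 0→2, due 9, tardiness 0
#114: 2→12, due 10, tardiness 2
#128: 12→24, due 19, tardiness 5
#121: 24→27, due 23, tardiness 4
#100: 27→40, due 26, tardiness 14
Sum = 0+2+5+4+14 = 25.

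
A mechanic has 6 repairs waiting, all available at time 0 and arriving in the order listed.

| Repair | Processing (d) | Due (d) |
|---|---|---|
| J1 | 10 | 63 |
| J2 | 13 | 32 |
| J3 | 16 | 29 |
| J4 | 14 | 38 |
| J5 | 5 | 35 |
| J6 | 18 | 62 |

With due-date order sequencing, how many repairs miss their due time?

3

EDD (increasing due date): J3 J2 J5 J4 J6 J1.
J3: 0→16, due 29, tardiness 0
J2: 16→29, due 32, tardiness 0
J5: 29→34, due 35, tardiness 0
J4: 34→48, due 38, tardiness 10
J6: 48→66, due 62, tardiness 4
J1: 66→76, due 63, tardiness 13
Late repairs: 3.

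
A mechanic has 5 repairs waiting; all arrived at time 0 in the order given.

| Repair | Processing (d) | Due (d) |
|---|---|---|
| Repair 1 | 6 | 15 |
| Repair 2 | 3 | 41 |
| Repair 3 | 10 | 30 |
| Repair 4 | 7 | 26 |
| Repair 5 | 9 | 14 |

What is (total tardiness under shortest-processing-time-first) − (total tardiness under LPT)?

-6

SPT (increasing processing time): Repair 2 Repair 1 Repair 4 Repair 5 Repair 3.
Repair 2: 0→3, due 41, tardiness 0
Repair 1: 3→9, due 15, tardiness 0
Repair 4: 9→16, due 26, tardiness 0
Repair 5: 16→25, due 14, tardiness 11
Repair 3: 25→35, due 30, tardiness 5
Sum = 0+0+0+11+5 = 16.
LPT (decreasing processing time): Repair 3 Repair 5 Repair 4 Repair 1 Repair 2.
Repair 3: 0→10, due 30, tardiness 0
Repair 5: 10→19, due 14, tardiness 5
Repair 4: 19→26, due 26, tardiness 0
Repair 1: 26→32, due 15, tardiness 17
Repair 2: 32→35, due 41, tardiness 0
Sum = 0+5+0+17+0 = 22.
Difference = 16 − 22 = -6.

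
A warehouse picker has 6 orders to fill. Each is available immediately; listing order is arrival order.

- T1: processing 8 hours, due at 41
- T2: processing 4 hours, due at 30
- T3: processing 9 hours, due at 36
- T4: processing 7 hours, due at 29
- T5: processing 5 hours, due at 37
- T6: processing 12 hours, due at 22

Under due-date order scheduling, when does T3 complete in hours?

32

EDD (increasing due date): T6 T4 T2 T3 T5 T1.
T6: 0→12
T4: 12→19
T2: 19→23
T3: 23→32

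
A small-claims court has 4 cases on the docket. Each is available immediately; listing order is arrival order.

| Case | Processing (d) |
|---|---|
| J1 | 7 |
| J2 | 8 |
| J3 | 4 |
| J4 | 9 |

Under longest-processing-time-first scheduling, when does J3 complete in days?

28

LPT (decreasing processing time): J4 J2 J1 J3.
J4: 0→9
J2: 9→17
J1: 17→24
J3: 24→28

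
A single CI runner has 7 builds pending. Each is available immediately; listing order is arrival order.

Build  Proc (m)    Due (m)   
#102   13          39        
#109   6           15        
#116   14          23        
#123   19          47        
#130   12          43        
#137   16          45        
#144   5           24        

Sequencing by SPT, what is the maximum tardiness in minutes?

38

SPT (increasing processing time): #144 #109 #130 #102 #116 #137 #123.
#144: 0→5, due 24, tardiness 0
#109: 5→11, due 15, tardiness 0
#130: 11→23, due 43, tardiness 0
#102: 23→36, due 39, tardiness 0
#116: 36→50, due 23, tardiness 27
#137: 50→66, due 45, tardiness 21
#123: 66→85, due 47, tardiness 38
Maximum = 38.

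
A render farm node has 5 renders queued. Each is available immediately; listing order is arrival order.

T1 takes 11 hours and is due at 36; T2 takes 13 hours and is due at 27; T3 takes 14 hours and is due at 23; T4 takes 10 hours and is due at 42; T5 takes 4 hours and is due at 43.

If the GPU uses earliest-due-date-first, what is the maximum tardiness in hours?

EDD (increasing due date): T3 T2 T1 T4 T5.
T3: 0→14, due 23, tardiness 0
T2: 14→27, due 27, tardiness 0
T1: 27→38, due 36, tardiness 2
T4: 38→48, due 42, tardiness 6
T5: 48→52, due 43, tardiness 9
Maximum = 9.

9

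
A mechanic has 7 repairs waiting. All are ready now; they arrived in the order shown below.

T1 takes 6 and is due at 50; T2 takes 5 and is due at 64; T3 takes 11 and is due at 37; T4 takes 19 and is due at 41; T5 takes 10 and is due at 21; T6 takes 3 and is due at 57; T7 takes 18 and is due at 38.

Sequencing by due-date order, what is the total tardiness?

EDD (increasing due date): T5 T3 T7 T4 T1 T6 T2.
T5: 0→10, due 21, tardiness 0
T3: 10→21, due 37, tardiness 0
T7: 21→39, due 38, tardiness 1
T4: 39→58, due 41, tardiness 17
T1: 58→64, due 50, tardiness 14
T6: 64→67, due 57, tardiness 10
T2: 67→72, due 64, tardiness 8
Sum = 0+0+1+17+14+10+8 = 50.

50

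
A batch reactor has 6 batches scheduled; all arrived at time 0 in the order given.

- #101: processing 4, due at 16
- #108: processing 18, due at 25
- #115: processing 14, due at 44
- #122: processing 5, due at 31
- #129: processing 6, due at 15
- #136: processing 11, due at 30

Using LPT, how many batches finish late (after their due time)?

LPT (decreasing processing time): #108 #115 #136 #129 #122 #101.
#108: 0→18, due 25, tardiness 0
#115: 18→32, due 44, tardiness 0
#136: 32→43, due 30, tardiness 13
#129: 43→49, due 15, tardiness 34
#122: 49→54, due 31, tardiness 23
#101: 54→58, due 16, tardiness 42
Late batches: 4.

4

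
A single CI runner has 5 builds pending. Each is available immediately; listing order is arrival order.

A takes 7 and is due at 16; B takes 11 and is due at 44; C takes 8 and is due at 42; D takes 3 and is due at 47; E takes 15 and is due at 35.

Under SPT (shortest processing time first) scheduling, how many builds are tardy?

1

SPT (increasing processing time): D A C B E.
D: 0→3, due 47, tardiness 0
A: 3→10, due 16, tardiness 0
C: 10→18, due 42, tardiness 0
B: 18→29, due 44, tardiness 0
E: 29→44, due 35, tardiness 9
Late builds: 1.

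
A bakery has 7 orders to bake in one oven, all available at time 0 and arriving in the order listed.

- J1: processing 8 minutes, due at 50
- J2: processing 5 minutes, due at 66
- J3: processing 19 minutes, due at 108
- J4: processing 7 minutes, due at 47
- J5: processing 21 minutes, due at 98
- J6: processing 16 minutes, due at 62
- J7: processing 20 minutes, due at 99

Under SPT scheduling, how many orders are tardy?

0

SPT (increasing processing time): J2 J4 J1 J6 J3 J7 J5.
J2: 0→5, due 66, tardiness 0
J4: 5→12, due 47, tardiness 0
J1: 12→20, due 50, tardiness 0
J6: 20→36, due 62, tardiness 0
J3: 36→55, due 108, tardiness 0
J7: 55→75, due 99, tardiness 0
J5: 75→96, due 98, tardiness 0
Late orders: 0.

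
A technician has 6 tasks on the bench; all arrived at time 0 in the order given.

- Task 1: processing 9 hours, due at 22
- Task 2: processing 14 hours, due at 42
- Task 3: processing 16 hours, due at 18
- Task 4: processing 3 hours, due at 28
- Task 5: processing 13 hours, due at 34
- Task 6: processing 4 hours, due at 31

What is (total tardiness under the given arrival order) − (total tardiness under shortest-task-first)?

42

FIFO (arrival order): Task 1 Task 2 Task 3 Task 4 Task 5 Task 6.
Task 1: 0→9, due 22, tardiness 0
Task 2: 9→23, due 42, tardiness 0
Task 3: 23→39, due 18, tardiness 21
Task 4: 39→42, due 28, tardiness 14
Task 5: 42→55, due 34, tardiness 21
Task 6: 55→59, due 31, tardiness 28
Sum = 0+0+21+14+21+28 = 84.
SPT (increasing processing time): Task 4 Task 6 Task 1 Task 5 Task 2 Task 3.
Task 4: 0→3, due 28, tardiness 0
Task 6: 3→7, due 31, tardiness 0
Task 1: 7→16, due 22, tardiness 0
Task 5: 16→29, due 34, tardiness 0
Task 2: 29→43, due 42, tardiness 1
Task 3: 43→59, due 18, tardiness 41
Sum = 0+0+0+0+1+41 = 42.
Difference = 84 − 42 = 42.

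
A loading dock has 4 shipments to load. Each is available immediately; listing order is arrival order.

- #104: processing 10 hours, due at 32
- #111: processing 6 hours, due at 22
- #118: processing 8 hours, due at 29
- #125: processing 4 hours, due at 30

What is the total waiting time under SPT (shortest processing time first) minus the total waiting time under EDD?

SPT (increasing processing time): #125 #111 #118 #104.
#125: waits 0, runs 0→4
#111: waits 4, runs 4→10
#118: waits 10, runs 10→18
#104: waits 18, runs 18→28
Sum = 0+4+10+18 = 32.
EDD (increasing due date): #111 #118 #125 #104.
#111: waits 0, runs 0→6
#118: waits 6, runs 6→14
#125: waits 14, runs 14→18
#104: waits 18, runs 18→28
Sum = 0+6+14+18 = 38.
Difference = 32 − 38 = -6.

-6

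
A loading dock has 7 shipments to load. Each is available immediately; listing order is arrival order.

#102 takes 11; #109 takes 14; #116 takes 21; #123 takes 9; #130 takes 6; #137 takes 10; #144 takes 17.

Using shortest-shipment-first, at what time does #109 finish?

SPT (increasing processing time): #130 #123 #137 #102 #109 #144 #116.
#130: 0→6
#123: 6→15
#137: 15→25
#102: 25→36
#109: 36→50

50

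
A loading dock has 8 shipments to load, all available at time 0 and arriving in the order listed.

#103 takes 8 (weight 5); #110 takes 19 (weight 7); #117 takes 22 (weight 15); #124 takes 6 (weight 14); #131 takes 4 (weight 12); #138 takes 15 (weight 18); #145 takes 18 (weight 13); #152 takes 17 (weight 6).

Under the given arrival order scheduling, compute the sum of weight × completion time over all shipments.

FIFO (arrival order): #103 #110 #117 #124 #131 #138 #145 #152.
#103: finishes 8, weight 5, w·C = 40
#110: finishes 27, weight 7, w·C = 189
#117: finishes 49, weight 15, w·C = 735
#124: finishes 55, weight 14, w·C = 770
#131: finishes 59, weight 12, w·C = 708
#138: finishes 74, weight 18, w·C = 1332
#145: finishes 92, weight 13, w·C = 1196
#152: finishes 109, weight 6, w·C = 654
Sum = 40+189+735+770+708+1332+1196+654 = 5624.

5624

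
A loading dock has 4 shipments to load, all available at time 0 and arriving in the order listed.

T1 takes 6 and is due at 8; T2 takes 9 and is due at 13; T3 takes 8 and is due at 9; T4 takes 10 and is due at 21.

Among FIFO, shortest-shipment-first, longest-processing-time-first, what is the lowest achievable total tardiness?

FIFO (arrival order): T1 T2 T3 T4.
T1: 0→6, due 8, tardiness 0
T2: 6→15, due 13, tardiness 2
T3: 15→23, due 9, tardiness 14
T4: 23→33, due 21, tardiness 12
Sum = 0+2+14+12 = 28.
SPT (increasing processing time): T1 T3 T2 T4.
T1: 0→6, due 8, tardiness 0
T3: 6→14, due 9, tardiness 5
T2: 14→23, due 13, tardiness 10
T4: 23→33, due 21, tardiness 12
Sum = 0+5+10+12 = 27.
LPT (decreasing processing time): T4 T2 T3 T1.
T4: 0→10, due 21, tardiness 0
T2: 10→19, due 13, tardiness 6
T3: 19→27, due 9, tardiness 18
T1: 27→33, due 8, tardiness 25
Sum = 0+6+18+25 = 49.
FIFO 28, SPT 27, LPT 49 → minimum 27.

27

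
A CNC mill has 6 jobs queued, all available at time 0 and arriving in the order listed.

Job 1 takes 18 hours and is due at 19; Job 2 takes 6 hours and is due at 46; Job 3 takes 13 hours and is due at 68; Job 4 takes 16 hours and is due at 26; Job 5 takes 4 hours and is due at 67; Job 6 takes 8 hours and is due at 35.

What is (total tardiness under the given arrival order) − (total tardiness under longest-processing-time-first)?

14

FIFO (arrival order): Job 1 Job 2 Job 3 Job 4 Job 5 Job 6.
Job 1: 0→18, due 19, tardiness 0
Job 2: 18→24, due 46, tardiness 0
Job 3: 24→37, due 68, tardiness 0
Job 4: 37→53, due 26, tardiness 27
Job 5: 53→57, due 67, tardiness 0
Job 6: 57→65, due 35, tardiness 30
Sum = 0+0+0+27+0+30 = 57.
LPT (decreasing processing time): Job 1 Job 4 Job 3 Job 6 Job 2 Job 5.
Job 1: 0→18, due 19, tardiness 0
Job 4: 18→34, due 26, tardiness 8
Job 3: 34→47, due 68, tardiness 0
Job 6: 47→55, due 35, tardiness 20
Job 2: 55→61, due 46, tardiness 15
Job 5: 61→65, due 67, tardiness 0
Sum = 0+8+0+20+15+0 = 43.
Difference = 57 − 43 = 14.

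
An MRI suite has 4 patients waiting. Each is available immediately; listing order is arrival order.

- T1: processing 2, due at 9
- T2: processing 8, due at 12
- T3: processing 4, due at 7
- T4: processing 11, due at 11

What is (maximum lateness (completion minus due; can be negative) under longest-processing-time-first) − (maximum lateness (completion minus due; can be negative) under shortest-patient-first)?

2

LPT (decreasing processing time): T4 T2 T3 T1.
T4: 0→11, due 11, lateness 0
T2: 11→19, due 12, lateness 7
T3: 19→23, due 7, lateness 16
T1: 23→25, due 9, lateness 16
Maximum = 16.
SPT (increasing processing time): T1 T3 T2 T4.
T1: 0→2, due 9, lateness -7
T3: 2→6, due 7, lateness -1
T2: 6→14, due 12, lateness 2
T4: 14→25, due 11, lateness 14
Maximum = 14.
Difference = 16 − 14 = 2.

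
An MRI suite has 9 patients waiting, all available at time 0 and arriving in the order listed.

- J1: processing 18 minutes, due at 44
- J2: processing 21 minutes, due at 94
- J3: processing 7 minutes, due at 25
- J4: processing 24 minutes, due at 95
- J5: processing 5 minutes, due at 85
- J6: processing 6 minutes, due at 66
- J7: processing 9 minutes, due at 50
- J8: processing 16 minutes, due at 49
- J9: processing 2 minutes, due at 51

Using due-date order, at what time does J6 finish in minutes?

58

EDD (increasing due date): J3 J1 J8 J7 J9 J6 J5 J2 J4.
J3: 0→7
J1: 7→25
J8: 25→41
J7: 41→50
J9: 50→52
J6: 52→58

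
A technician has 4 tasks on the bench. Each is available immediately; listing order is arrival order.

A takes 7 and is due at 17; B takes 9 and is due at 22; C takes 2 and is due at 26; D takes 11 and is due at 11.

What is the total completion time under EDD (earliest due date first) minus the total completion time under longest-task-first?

EDD (increasing due date): D A B C.
D: 0→11
A: 11→18
B: 18→27
C: 27→29
Sum = 11+18+27+29 = 85.
LPT (decreasing processing time): D B A C.
D: 0→11
B: 11→20
A: 20→27
C: 27→29
Sum = 11+20+27+29 = 87.
Difference = 85 − 87 = -2.

-2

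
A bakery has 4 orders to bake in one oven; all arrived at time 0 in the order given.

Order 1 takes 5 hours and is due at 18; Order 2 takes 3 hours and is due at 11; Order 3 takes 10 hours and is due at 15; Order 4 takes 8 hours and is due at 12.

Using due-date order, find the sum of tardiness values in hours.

EDD (increasing due date): Order 2 Order 4 Order 3 Order 1.
Order 2: 0→3, due 11, tardiness 0
Order 4: 3→11, due 12, tardiness 0
Order 3: 11→21, due 15, tardiness 6
Order 1: 21→26, due 18, tardiness 8
Sum = 0+0+6+8 = 14.

14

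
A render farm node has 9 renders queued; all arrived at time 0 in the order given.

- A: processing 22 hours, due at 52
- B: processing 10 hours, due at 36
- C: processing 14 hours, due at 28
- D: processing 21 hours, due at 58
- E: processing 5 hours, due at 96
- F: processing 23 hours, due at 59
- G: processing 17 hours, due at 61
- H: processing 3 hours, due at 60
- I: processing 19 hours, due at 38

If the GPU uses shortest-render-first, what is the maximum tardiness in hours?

75

SPT (increasing processing time): H E B C G I D A F.
H: 0→3, due 60, tardiness 0
E: 3→8, due 96, tardiness 0
B: 8→18, due 36, tardiness 0
C: 18→32, due 28, tardiness 4
G: 32→49, due 61, tardiness 0
I: 49→68, due 38, tardiness 30
D: 68→89, due 58, tardiness 31
A: 89→111, due 52, tardiness 59
F: 111→134, due 59, tardiness 75
Maximum = 75.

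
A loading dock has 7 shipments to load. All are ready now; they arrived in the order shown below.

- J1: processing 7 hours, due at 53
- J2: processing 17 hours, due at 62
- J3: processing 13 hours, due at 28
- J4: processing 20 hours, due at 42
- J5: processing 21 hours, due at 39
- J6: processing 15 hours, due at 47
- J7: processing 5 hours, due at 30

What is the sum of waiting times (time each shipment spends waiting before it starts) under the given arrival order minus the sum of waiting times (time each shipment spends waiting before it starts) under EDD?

12

FIFO (arrival order): J1 J2 J3 J4 J5 J6 J7.
J1: waits 0, runs 0→7
J2: waits 7, runs 7→24
J3: waits 24, runs 24→37
J4: waits 37, runs 37→57
J5: waits 57, runs 57→78
J6: waits 78, runs 78→93
J7: waits 93, runs 93→98
Sum = 0+7+24+37+57+78+93 = 296.
EDD (increasing due date): J3 J7 J5 J4 J6 J1 J2.
J3: waits 0, runs 0→13
J7: waits 13, runs 13→18
J5: waits 18, runs 18→39
J4: waits 39, runs 39→59
J6: waits 59, runs 59→74
J1: waits 74, runs 74→81
J2: waits 81, runs 81→98
Sum = 0+13+18+39+59+74+81 = 284.
Difference = 296 − 284 = 12.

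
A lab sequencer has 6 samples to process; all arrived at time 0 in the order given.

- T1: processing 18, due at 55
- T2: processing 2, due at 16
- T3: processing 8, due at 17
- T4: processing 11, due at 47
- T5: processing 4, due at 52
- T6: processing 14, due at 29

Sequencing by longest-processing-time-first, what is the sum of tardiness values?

LPT (decreasing processing time): T1 T6 T4 T3 T5 T2.
T1: 0→18, due 55, tardiness 0
T6: 18→32, due 29, tardiness 3
T4: 32→43, due 47, tardiness 0
T3: 43→51, due 17, tardiness 34
T5: 51→55, due 52, tardiness 3
T2: 55→57, due 16, tardiness 41
Sum = 0+3+0+34+3+41 = 81.

81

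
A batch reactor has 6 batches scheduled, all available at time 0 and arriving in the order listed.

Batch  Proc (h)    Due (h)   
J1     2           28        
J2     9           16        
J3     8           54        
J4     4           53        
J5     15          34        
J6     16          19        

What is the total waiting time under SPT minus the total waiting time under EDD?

-66

SPT (increasing processing time): J1 J4 J3 J2 J5 J6.
J1: waits 0, runs 0→2
J4: waits 2, runs 2→6
J3: waits 6, runs 6→14
J2: waits 14, runs 14→23
J5: waits 23, runs 23→38
J6: waits 38, runs 38→54
Sum = 0+2+6+14+23+38 = 83.
EDD (increasing due date): J2 J6 J1 J5 J4 J3.
J2: waits 0, runs 0→9
J6: waits 9, runs 9→25
J1: waits 25, runs 25→27
J5: waits 27, runs 27→42
J4: waits 42, runs 42→46
J3: waits 46, runs 46→54
Sum = 0+9+25+27+42+46 = 149.
Difference = 83 − 149 = -66.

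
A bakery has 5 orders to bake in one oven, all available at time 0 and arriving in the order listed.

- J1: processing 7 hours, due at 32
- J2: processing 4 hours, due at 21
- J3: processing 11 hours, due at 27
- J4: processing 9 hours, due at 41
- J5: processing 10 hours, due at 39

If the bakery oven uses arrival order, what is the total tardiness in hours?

FIFO (arrival order): J1 J2 J3 J4 J5.
J1: 0→7, due 32, tardiness 0
J2: 7→11, due 21, tardiness 0
J3: 11→22, due 27, tardiness 0
J4: 22→31, due 41, tardiness 0
J5: 31→41, due 39, tardiness 2
Sum = 0+0+0+0+2 = 2.

2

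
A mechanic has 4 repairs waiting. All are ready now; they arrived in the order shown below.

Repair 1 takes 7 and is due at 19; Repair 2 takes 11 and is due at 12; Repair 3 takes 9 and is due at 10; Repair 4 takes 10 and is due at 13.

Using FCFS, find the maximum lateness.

24

FIFO (arrival order): Repair 1 Repair 2 Repair 3 Repair 4.
Repair 1: 0→7, due 19, lateness -12
Repair 2: 7→18, due 12, lateness 6
Repair 3: 18→27, due 10, lateness 17
Repair 4: 27→37, due 13, lateness 24
Maximum = 24.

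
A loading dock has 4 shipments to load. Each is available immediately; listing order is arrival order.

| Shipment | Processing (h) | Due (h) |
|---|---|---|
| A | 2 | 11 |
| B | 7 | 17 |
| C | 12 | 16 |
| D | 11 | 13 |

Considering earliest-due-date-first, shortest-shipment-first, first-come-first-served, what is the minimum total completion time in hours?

63

EDD (increasing due date): A D C B.
A: 0→2
D: 2→13
C: 13→25
B: 25→32
Sum = 2+13+25+32 = 72.
SPT (increasing processing time): A B D C.
A: 0→2
B: 2→9
D: 9→20
C: 20→32
Sum = 2+9+20+32 = 63.
FIFO (arrival order): A B C D.
A: 0→2
B: 2→9
C: 9→21
D: 21→32
Sum = 2+9+21+32 = 64.
EDD 72, SPT 63, FIFO 64 → minimum 63.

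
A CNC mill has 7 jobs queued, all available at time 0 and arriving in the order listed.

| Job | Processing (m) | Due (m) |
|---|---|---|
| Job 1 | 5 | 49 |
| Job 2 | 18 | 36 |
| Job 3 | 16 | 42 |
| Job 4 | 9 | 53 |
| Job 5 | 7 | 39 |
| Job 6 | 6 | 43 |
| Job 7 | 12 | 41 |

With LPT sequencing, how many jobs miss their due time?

5

LPT (decreasing processing time): Job 2 Job 3 Job 7 Job 4 Job 5 Job 6 Job 1.
Job 2: 0→18, due 36, tardiness 0
Job 3: 18→34, due 42, tardiness 0
Job 7: 34→46, due 41, tardiness 5
Job 4: 46→55, due 53, tardiness 2
Job 5: 55→62, due 39, tardiness 23
Job 6: 62→68, due 43, tardiness 25
Job 1: 68→73, due 49, tardiness 24
Late jobs: 5.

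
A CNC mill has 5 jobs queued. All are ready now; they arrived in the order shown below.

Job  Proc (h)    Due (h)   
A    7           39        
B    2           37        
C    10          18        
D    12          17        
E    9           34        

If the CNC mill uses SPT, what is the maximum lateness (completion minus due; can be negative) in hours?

SPT (increasing processing time): B A E C D.
B: 0→2, due 37, lateness -35
A: 2→9, due 39, lateness -30
E: 9→18, due 34, lateness -16
C: 18→28, due 18, lateness 10
D: 28→40, due 17, lateness 23
Maximum = 23.

23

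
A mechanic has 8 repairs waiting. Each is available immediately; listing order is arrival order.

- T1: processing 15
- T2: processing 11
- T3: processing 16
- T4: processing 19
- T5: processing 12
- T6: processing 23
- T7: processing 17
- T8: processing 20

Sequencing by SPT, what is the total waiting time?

397

SPT (increasing processing time): T2 T5 T1 T3 T7 T4 T8 T6.
T2: waits 0, runs 0→11
T5: waits 11, runs 11→23
T1: waits 23, runs 23→38
T3: waits 38, runs 38→54
T7: waits 54, runs 54→71
T4: waits 71, runs 71→90
T8: waits 90, runs 90→110
T6: waits 110, runs 110→133
Sum = 0+11+23+38+54+71+90+110 = 397.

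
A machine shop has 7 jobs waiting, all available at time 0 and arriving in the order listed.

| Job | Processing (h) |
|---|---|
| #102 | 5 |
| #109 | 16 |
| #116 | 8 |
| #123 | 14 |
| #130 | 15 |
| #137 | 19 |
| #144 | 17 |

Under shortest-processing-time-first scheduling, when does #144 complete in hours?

SPT (increasing processing time): #102 #116 #123 #130 #109 #144 #137.
#102: 0→5
#116: 5→13
#123: 13→27
#130: 27→42
#109: 42→58
#144: 58→75

75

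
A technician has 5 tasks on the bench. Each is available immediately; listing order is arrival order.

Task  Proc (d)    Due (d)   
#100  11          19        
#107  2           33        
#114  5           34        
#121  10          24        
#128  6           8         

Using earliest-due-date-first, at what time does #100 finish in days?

EDD (increasing due date): #128 #100 #121 #107 #114.
#128: 0→6
#100: 6→17

17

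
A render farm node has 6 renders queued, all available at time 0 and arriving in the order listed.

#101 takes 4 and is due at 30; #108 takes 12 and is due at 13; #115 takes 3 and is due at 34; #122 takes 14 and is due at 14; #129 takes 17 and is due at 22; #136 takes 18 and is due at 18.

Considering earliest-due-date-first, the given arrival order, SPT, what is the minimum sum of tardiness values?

100

EDD (increasing due date): #108 #122 #136 #129 #101 #115.
#108: 0→12, due 13, tardiness 0
#122: 12→26, due 14, tardiness 12
#136: 26→44, due 18, tardiness 26
#129: 44→61, due 22, tardiness 39
#101: 61→65, due 30, tardiness 35
#115: 65→68, due 34, tardiness 34
Sum = 0+12+26+39+35+34 = 146.
FIFO (arrival order): #101 #108 #115 #122 #129 #136.
#101: 0→4, due 30, tardiness 0
#108: 4→16, due 13, tardiness 3
#115: 16→19, due 34, tardiness 0
#122: 19→33, due 14, tardiness 19
#129: 33→50, due 22, tardiness 28
#136: 50→68, due 18, tardiness 50
Sum = 0+3+0+19+28+50 = 100.
SPT (increasing processing time): #115 #101 #108 #122 #129 #136.
#115: 0→3, due 34, tardiness 0
#101: 3→7, due 30, tardiness 0
#108: 7→19, due 13, tardiness 6
#122: 19→33, due 14, tardiness 19
#129: 33→50, due 22, tardiness 28
#136: 50→68, due 18, tardiness 50
Sum = 0+0+6+19+28+50 = 103.
EDD 146, FIFO 100, SPT 103 → minimum 100.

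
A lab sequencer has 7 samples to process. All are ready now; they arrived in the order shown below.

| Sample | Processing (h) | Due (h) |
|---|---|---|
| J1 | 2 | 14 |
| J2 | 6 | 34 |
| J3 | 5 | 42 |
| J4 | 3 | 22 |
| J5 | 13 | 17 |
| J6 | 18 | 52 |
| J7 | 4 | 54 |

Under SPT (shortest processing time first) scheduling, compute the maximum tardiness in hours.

16

SPT (increasing processing time): J1 J4 J7 J3 J2 J5 J6.
J1: 0→2, due 14, tardiness 0
J4: 2→5, due 22, tardiness 0
J7: 5→9, due 54, tardiness 0
J3: 9→14, due 42, tardiness 0
J2: 14→20, due 34, tardiness 0
J5: 20→33, due 17, tardiness 16
J6: 33→51, due 52, tardiness 0
Maximum = 16.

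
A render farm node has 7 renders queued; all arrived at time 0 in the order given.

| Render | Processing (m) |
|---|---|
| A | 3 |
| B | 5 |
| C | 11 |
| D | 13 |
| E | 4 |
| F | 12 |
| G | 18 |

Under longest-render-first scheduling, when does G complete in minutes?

LPT (decreasing processing time): G D F C B E A.
G: 0→18

18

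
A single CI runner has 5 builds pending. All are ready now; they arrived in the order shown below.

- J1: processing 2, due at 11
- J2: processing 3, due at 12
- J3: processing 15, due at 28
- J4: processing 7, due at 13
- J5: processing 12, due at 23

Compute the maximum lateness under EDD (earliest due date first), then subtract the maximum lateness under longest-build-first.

EDD (increasing due date): J1 J2 J4 J5 J3.
J1: 0→2, due 11, lateness -9
J2: 2→5, due 12, lateness -7
J4: 5→12, due 13, lateness -1
J5: 12→24, due 23, lateness 1
J3: 24→39, due 28, lateness 11
Maximum = 11.
LPT (decreasing processing time): J3 J5 J4 J2 J1.
J3: 0→15, due 28, lateness -13
J5: 15→27, due 23, lateness 4
J4: 27→34, due 13, lateness 21
J2: 34→37, due 12, lateness 25
J1: 37→39, due 11, lateness 28
Maximum = 28.
Difference = 11 − 28 = -17.

-17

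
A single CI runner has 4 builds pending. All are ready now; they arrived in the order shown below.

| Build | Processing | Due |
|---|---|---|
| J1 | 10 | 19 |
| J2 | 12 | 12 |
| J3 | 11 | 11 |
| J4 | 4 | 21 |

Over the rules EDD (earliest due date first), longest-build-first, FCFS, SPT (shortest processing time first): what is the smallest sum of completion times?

80

EDD (increasing due date): J3 J2 J1 J4.
J3: 0→11
J2: 11→23
J1: 23→33
J4: 33→37
Sum = 11+23+33+37 = 104.
LPT (decreasing processing time): J2 J3 J1 J4.
J2: 0→12
J3: 12→23
J1: 23→33
J4: 33→37
Sum = 12+23+33+37 = 105.
FIFO (arrival order): J1 J2 J3 J4.
J1: 0→10
J2: 10→22
J3: 22→33
J4: 33→37
Sum = 10+22+33+37 = 102.
SPT (increasing processing time): J4 J1 J3 J2.
J4: 0→4
J1: 4→14
J3: 14→25
J2: 25→37
Sum = 4+14+25+37 = 80.
EDD 104, LPT 105, FIFO 102, SPT 80 → minimum 80.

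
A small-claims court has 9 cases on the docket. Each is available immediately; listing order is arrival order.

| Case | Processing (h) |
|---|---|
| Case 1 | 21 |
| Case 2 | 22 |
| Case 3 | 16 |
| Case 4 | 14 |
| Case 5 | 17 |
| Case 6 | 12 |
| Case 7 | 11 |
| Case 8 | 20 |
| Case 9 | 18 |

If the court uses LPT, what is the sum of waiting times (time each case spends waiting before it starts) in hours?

689

LPT (decreasing processing time): Case 2 Case 1 Case 8 Case 9 Case 5 Case 3 Case 4 Case 6 Case 7.
Case 2: waits 0, runs 0→22
Case 1: waits 22, runs 22→43
Case 8: waits 43, runs 43→63
Case 9: waits 63, runs 63→81
Case 5: waits 81, runs 81→98
Case 3: waits 98, runs 98→114
Case 4: waits 114, runs 114→128
Case 6: waits 128, runs 128→140
Case 7: waits 140, runs 140→151
Sum = 0+22+43+63+81+98+114+128+140 = 689.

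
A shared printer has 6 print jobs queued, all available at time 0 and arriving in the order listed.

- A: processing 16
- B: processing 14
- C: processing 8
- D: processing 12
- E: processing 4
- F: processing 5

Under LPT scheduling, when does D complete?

LPT (decreasing processing time): A B D C F E.
A: 0→16
B: 16→30
D: 30→42

42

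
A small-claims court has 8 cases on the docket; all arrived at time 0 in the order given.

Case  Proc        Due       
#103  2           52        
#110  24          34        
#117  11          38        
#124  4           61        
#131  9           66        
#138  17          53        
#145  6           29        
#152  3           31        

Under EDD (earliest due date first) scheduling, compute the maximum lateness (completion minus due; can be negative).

10

EDD (increasing due date): #145 #152 #110 #117 #103 #138 #124 #131.
#145: 0→6, due 29, lateness -23
#152: 6→9, due 31, lateness -22
#110: 9→33, due 34, lateness -1
#117: 33→44, due 38, lateness 6
#103: 44→46, due 52, lateness -6
#138: 46→63, due 53, lateness 10
#124: 63→67, due 61, lateness 6
#131: 67→76, due 66, lateness 10
Maximum = 10.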